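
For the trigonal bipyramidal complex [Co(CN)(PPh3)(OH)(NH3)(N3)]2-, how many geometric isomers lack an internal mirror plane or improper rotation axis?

10

In a trigonal bipyramid the two axial positions differ from the three equatorial ones.
Systematic enumeration (placing each ligand type in turn and discarding arrangements equivalent by rotation or reflection) gives 10 geometric isomers.
Of these, 10 lack any improper symmetry element and so occur as enantiomeric pairs, giving 10 + 10 = 20 stereoisomers in total.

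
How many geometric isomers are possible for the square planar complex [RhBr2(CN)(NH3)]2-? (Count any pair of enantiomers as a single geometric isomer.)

A square has two trans pairs of vertices; adjacent vertices are cis.
Working through the distinct placements yields 2 geometric isomers: Br cis; Br trans.

2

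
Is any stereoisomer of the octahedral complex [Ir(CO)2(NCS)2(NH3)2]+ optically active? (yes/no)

Working through the distinct placements yields 5 geometric isomers: CO trans, NCS trans, NH3 trans; CO trans, NCS cis, NH3 cis; CO cis, NCS cis, NH3 trans; CO cis, NCS cis, NH3 cis (chiral); CO cis, NCS trans, NH3 cis.
One of these lacks any improper symmetry element and so occurs as an enantiomeric pair, giving 5 + 1 = 6 stereoisomers in total.

yes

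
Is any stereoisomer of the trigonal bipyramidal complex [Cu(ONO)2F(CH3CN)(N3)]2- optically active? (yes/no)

yes

In a trigonal bipyramid the two axial positions differ from the three equatorial ones.
Systematic enumeration (placing each ligand type in turn and discarding arrangements equivalent by rotation or reflection) gives 7 geometric isomers.
Of these, 3 lack any improper symmetry element and so occur as enantiomeric pairs, giving 7 + 3 = 10 stereoisomers in total.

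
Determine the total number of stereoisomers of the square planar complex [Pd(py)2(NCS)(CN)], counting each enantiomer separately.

2

A square has two trans pairs of vertices; adjacent vertices are cis.
Systematic placement gives 2 geometric isomers: py cis; py trans.
Each arrangement has an internal mirror plane or centre of symmetry, so none is chiral.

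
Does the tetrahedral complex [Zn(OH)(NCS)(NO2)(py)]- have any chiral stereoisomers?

yes

In a tetrahedral complex all four positions are equivalent and every pair of ligands is adjacent — there is no cis/trans distinction.
Only one geometric arrangement is possible; it has no improper symmetry element, so it exists as a pair of enantiomers (2 stereoisomers).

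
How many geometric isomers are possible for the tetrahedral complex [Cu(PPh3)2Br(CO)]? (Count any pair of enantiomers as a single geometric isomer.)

1

In a tetrahedral complex all four positions are equivalent and every pair of ligands is adjacent — there is no cis/trans distinction.
Only one geometric arrangement is possible.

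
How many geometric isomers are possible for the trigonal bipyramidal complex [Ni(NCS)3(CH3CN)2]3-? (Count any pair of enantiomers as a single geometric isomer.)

In a trigonal bipyramid the two axial positions differ from the three equatorial ones.
Systematic placement gives 3 geometric isomers: CH3CN both axial; CH3CN one axial, one equatorial; CH3CN both equatorial.

3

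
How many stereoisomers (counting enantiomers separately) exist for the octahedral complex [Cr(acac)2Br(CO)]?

3

The six octahedral sites form three mutually perpendicular trans pairs.
Each acac is bidentate and must span two cis positions.
Systematic placement gives 2 geometric isomers: Br and CO mutually trans; Br and CO mutually cis (chiral).
One of these lacks any improper symmetry element and so occurs as an enantiomeric pair, giving 2 + 1 = 3 stereoisomers in total.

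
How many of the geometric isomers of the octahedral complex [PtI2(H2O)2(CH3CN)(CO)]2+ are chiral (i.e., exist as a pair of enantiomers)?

2

The distinct arrangements are (6 in all): I trans, H2O trans; I cis, H2O cis (3 arrangements, 2 chiral); I trans, H2O cis; I cis, H2O trans.
Of these, 2 lack any improper symmetry element and so occur as enantiomeric pairs, giving 6 + 2 = 8 stereoisomers in total.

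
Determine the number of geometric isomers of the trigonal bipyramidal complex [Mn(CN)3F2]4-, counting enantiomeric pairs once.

3

In a trigonal bipyramid the two axial positions differ from the three equatorial ones.
There are 3 geometric isomers: F both equatorial; F one axial, one equatorial; F both axial.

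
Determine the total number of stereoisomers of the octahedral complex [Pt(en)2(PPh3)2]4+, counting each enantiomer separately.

3

The six octahedral sites form three mutually perpendicular trans pairs.
Each en is bidentate and must span two cis positions.
Working through the distinct placements yields 2 geometric isomers: PPh3 trans; PPh3 cis (chiral).
One of these lacks any improper symmetry element and so occurs as an enantiomeric pair, giving 2 + 1 = 3 stereoisomers in total.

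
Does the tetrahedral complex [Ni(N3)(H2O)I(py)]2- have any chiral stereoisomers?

yes

Only one geometric arrangement is possible; it has no improper symmetry element, so it exists as a pair of enantiomers (2 stereoisomers).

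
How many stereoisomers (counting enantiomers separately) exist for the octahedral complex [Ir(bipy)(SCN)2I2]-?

4

The six octahedral sites form three mutually perpendicular trans pairs.
Each bipy is bidentate and must span two cis positions.
Systematic placement gives 3 geometric isomers: SCN cis, I trans; SCN cis, I cis (chiral); SCN trans, I cis.
One of these lacks any improper symmetry element and so occurs as an enantiomeric pair, giving 3 + 1 = 4 stereoisomers in total.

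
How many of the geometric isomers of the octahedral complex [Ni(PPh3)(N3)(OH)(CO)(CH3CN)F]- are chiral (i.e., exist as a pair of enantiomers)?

15

The six octahedral sites form three mutually perpendicular trans pairs.
Exhaustive case analysis gives 15 geometric isomers.
Of these, 15 lack any improper symmetry element and so occur as enantiomeric pairs, giving 15 + 15 = 30 stereoisomers in total.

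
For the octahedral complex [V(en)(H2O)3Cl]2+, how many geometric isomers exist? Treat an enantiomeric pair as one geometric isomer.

2

Each en is bidentate and must span two cis positions.
The distinct arrangements are (2 in all): H2O fac; H2O mer.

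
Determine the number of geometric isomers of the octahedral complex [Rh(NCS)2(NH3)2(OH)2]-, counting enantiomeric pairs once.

5

An octahedron has six vertices in three trans pairs; every non-trans pair is cis.
Systematic placement gives 5 geometric isomers: NCS trans, NH3 trans, OH trans; NCS trans, NH3 cis, OH cis; NCS cis, NH3 cis, OH trans; NCS cis, NH3 cis, OH cis (chiral); NCS cis, NH3 trans, OH cis.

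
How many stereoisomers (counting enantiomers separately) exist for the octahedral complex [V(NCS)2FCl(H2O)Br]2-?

Exhaustive case analysis gives 9 geometric isomers.
Of these, 6 lack any improper symmetry element and so occur as enantiomeric pairs, giving 9 + 6 = 15 stereoisomers in total.

15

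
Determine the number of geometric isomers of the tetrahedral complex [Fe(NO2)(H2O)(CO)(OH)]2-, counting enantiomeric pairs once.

All four vertices of a tetrahedron are equivalent and mutually adjacent, so cis/trans isomerism cannot arise.
Only one geometric arrangement is possible; it has no improper symmetry element, so it exists as a pair of enantiomers (2 stereoisomers).

1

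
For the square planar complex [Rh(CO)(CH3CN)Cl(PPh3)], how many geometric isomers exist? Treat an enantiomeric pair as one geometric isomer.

A square has two trans pairs of vertices; adjacent vertices are cis.
There are 3 geometric isomers: (CH3CN/Cl trans, CO/PPh3 trans); (CH3CN/PPh3 trans, CO/Cl trans); (CH3CN/CO trans, Cl/PPh3 trans).

3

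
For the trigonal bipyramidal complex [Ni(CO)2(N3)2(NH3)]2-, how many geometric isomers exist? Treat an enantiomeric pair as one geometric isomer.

5

In a trigonal bipyramid the two axial positions differ from the three equatorial ones.
Systematic enumeration (placing each ligand type in turn and discarding arrangements equivalent by rotation or reflection) gives 5 geometric isomers.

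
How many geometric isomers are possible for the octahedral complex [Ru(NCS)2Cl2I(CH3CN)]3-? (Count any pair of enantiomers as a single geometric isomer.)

6

The six octahedral sites form three mutually perpendicular trans pairs.
There are 6 geometric isomers: NCS trans, Cl cis; NCS cis, Cl cis (3 arrangements, 2 chiral); NCS trans, Cl trans; NCS cis, Cl trans.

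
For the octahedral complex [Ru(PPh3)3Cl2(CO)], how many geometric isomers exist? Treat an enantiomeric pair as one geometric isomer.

3

The six octahedral sites form three mutually perpendicular trans pairs.
Working through the distinct placements yields 3 geometric isomers: PPh3 mer, Cl cis; PPh3 mer, Cl trans; PPh3 fac, Cl cis.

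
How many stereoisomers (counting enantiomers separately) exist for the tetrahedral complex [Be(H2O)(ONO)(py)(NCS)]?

All four vertices of a tetrahedron are equivalent and mutually adjacent, so cis/trans isomerism cannot arise.
Only one geometric arrangement is possible; it has no improper symmetry element, so it exists as a pair of enantiomers (2 stereoisomers).

2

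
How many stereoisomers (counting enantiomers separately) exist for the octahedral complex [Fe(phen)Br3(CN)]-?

2

The six octahedral sites form three mutually perpendicular trans pairs.
Each phen is bidentate and must span two cis positions.
There are 2 geometric isomers: Br mer; Br fac.
Each arrangement has an internal mirror plane or centre of symmetry, so none is chiral.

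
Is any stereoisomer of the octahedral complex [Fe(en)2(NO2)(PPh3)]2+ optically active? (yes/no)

yes

In an octahedral complex each vertex has one trans partner and four cis neighbours.
Each en is bidentate and must span two cis positions.
Systematic placement gives 2 geometric isomers: NO2 and PPh3 mutually trans; NO2 and PPh3 mutually cis (chiral).
One of these lacks any improper symmetry element and so occurs as an enantiomeric pair, giving 2 + 1 = 3 stereoisomers in total.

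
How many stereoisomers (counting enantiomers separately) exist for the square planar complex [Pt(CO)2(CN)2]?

A square has two trans pairs of vertices; adjacent vertices are cis.
The distinct arrangements are (2 in all): CO cis; CO trans.
Each arrangement has an internal mirror plane or centre of symmetry, so none is chiral.

2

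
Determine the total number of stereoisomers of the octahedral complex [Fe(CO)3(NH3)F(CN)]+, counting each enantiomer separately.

5

An octahedron has six vertices in three trans pairs; every non-trans pair is cis.
There are 4 geometric isomers: CO mer (3 arrangements); CO fac (chiral).
One of these lacks any improper symmetry element and so occurs as an enantiomeric pair, giving 4 + 1 = 5 stereoisomers in total.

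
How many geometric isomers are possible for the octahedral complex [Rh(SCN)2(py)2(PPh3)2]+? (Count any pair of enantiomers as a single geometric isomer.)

5

An octahedron has six vertices in three trans pairs; every non-trans pair is cis.
Working through the distinct placements yields 5 geometric isomers: SCN trans, py trans, PPh3 trans; SCN cis, py cis, PPh3 trans; SCN cis, py trans, PPh3 cis; SCN cis, py cis, PPh3 cis (chiral); SCN trans, py cis, PPh3 cis.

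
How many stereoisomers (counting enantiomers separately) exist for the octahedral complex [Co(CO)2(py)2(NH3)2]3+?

6

The distinct arrangements are (5 in all): CO trans, py trans, NH3 trans; CO trans, py cis, NH3 cis; CO cis, py trans, NH3 cis; CO cis, py cis, NH3 cis (chiral); CO cis, py cis, NH3 trans.
One of these lacks any improper symmetry element and so occurs as an enantiomeric pair, giving 5 + 1 = 6 stereoisomers in total.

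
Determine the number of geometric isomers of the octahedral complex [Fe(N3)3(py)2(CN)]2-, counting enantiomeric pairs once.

The six octahedral sites form three mutually perpendicular trans pairs.
Working through the distinct placements yields 3 geometric isomers: N3 mer, py trans; N3 fac, py cis; N3 mer, py cis.

3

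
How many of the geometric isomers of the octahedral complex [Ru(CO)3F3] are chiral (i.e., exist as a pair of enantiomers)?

0

In an octahedral complex each vertex has one trans partner and four cis neighbours.
The distinct arrangements are (2 in all): CO mer; CO fac.
Each arrangement has an internal mirror plane or centre of symmetry, so none is chiral.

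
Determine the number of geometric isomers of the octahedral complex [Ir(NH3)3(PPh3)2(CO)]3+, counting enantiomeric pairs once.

Working through the distinct placements yields 3 geometric isomers: NH3 mer, PPh3 trans; NH3 fac, PPh3 cis; NH3 mer, PPh3 cis.

3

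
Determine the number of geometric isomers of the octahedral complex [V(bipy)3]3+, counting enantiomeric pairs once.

1

The six octahedral sites form three mutually perpendicular trans pairs.
Each bipy is bidentate and must span two cis positions.
Only one geometric arrangement is possible; it has no improper symmetry element, so it exists as a pair of enantiomers (2 stereoisomers).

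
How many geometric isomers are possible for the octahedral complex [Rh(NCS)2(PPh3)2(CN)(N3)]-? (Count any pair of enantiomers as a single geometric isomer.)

There are 6 geometric isomers: NCS trans, PPh3 trans; NCS cis, PPh3 cis (3 arrangements, 2 chiral); NCS cis, PPh3 trans; NCS trans, PPh3 cis.

6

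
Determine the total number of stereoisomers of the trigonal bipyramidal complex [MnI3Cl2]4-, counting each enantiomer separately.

Systematic placement gives 3 geometric isomers: Cl both axial; Cl one axial, one equatorial; Cl both equatorial.
Each arrangement has an internal mirror plane or centre of symmetry, so none is chiral.

3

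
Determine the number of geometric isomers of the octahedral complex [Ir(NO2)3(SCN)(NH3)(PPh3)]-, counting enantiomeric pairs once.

The six octahedral sites form three mutually perpendicular trans pairs.
Systematic placement gives 4 geometric isomers: NO2 mer (3 arrangements); NO2 fac (chiral).

4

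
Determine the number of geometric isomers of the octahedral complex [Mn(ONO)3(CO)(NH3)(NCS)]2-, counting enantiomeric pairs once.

4

The six octahedral sites form three mutually perpendicular trans pairs.
There are 4 geometric isomers: ONO mer (3 arrangements); ONO fac (chiral).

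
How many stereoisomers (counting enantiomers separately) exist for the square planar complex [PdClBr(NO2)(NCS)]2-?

3

A square has two trans pairs of vertices; adjacent vertices are cis.
The distinct arrangements are (3 in all): (Br/NCS trans, Cl/NO2 trans); (Br/NO2 trans, Cl/NCS trans); (Br/Cl trans, NCS/NO2 trans).
Each arrangement has an internal mirror plane or centre of symmetry, so none is chiral.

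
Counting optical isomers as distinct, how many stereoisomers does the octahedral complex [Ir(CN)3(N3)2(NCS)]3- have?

3

In an octahedral complex each vertex has one trans partner and four cis neighbours.
Working through the distinct placements yields 3 geometric isomers: CN mer, N3 cis; CN mer, N3 trans; CN fac, N3 cis.
Each arrangement has an internal mirror plane or centre of symmetry, so none is chiral.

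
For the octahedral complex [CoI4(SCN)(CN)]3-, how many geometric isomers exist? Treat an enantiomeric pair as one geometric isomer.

2

There are 2 geometric isomers: SCN and CN mutually cis; SCN and CN mutually trans.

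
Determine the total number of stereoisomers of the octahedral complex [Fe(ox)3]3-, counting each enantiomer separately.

2

In an octahedral complex each vertex has one trans partner and four cis neighbours.
Each ox is bidentate and must span two cis positions.
Only one geometric arrangement is possible; it has no improper symmetry element, so it exists as a pair of enantiomers (2 stereoisomers).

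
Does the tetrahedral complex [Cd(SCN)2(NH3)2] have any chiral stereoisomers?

In a tetrahedral complex all four positions are equivalent and every pair of ligands is adjacent — there is no cis/trans distinction.
Only one geometric arrangement is possible.

no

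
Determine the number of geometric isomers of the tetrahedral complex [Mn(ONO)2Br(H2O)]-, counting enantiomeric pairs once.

Only one geometric arrangement is possible.

1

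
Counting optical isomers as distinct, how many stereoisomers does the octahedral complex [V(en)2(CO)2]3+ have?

An octahedron has six vertices in three trans pairs; every non-trans pair is cis.
Each en is bidentate and must span two cis positions.
There are 2 geometric isomers: CO trans; CO cis (chiral).
One of these lacks any improper symmetry element and so occurs as an enantiomeric pair, giving 2 + 1 = 3 stereoisomers in total.

3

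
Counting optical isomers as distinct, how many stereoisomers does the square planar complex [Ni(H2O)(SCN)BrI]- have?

In a square planar complex each vertex has one trans partner and two cis neighbours.
Systematic placement gives 3 geometric isomers: (Br/I trans, H2O/SCN trans); (Br/SCN trans, H2O/I trans); (Br/H2O trans, I/SCN trans).
Each arrangement has an internal mirror plane or centre of symmetry, so none is chiral.

3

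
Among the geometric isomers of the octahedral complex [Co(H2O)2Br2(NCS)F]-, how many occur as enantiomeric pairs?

2

Systematic placement gives 6 geometric isomers: H2O cis, Br trans; H2O trans, Br trans; H2O cis, Br cis (3 arrangements, 2 chiral); H2O trans, Br cis.
Of these, 2 lack any improper symmetry element and so occur as enantiomeric pairs, giving 6 + 2 = 8 stereoisomers in total.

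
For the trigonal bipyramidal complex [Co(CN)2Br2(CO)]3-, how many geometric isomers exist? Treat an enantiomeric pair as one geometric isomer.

Placing the ligands in turn and identifying arrangements related by rotation or reflection leaves 5 distinct geometric isomers.

5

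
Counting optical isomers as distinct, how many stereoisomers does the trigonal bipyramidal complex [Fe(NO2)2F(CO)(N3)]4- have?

A trigonal bipyramid has two axial and three equatorial sites, which are chemically inequivalent.
Placing the ligands in turn and identifying arrangements related by rotation or reflection leaves 7 distinct geometric isomers.
Of these, 3 lack any improper symmetry element and so occur as enantiomeric pairs, giving 7 + 3 = 10 stereoisomers in total.

10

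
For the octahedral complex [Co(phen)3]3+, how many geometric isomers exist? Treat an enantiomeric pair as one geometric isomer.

1

Each phen is bidentate and must span two cis positions.
Only one geometric arrangement is possible; it has no improper symmetry element, so it exists as a pair of enantiomers (2 stereoisomers).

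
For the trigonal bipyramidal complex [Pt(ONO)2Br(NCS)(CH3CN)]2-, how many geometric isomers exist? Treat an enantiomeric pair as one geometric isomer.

A trigonal bipyramid has two axial and three equatorial sites, which are chemically inequivalent.
Exhaustive case analysis gives 7 geometric isomers.

7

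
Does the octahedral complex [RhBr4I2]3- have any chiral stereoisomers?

Systematic placement gives 2 geometric isomers: I trans; I cis.
Each arrangement has an internal mirror plane or centre of symmetry, so none is chiral.

no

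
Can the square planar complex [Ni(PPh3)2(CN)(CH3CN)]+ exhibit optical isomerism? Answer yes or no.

no

A square has two trans pairs of vertices; adjacent vertices are cis.
There are 2 geometric isomers: PPh3 cis; PPh3 trans.
Each arrangement has an internal mirror plane or centre of symmetry, so none is chiral.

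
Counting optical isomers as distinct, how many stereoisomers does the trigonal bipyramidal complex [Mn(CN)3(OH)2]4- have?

A trigonal bipyramid has two axial and three equatorial sites, which are chemically inequivalent.
Systematic placement gives 3 geometric isomers: OH both equatorial; OH one axial, one equatorial; OH both axial.
Each arrangement has an internal mirror plane or centre of symmetry, so none is chiral.

3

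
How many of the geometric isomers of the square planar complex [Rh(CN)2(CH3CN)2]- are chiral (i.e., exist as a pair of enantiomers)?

0

In a square planar complex each vertex has one trans partner and two cis neighbours.
Working through the distinct placements yields 2 geometric isomers: CN cis; CN trans.
Each arrangement has an internal mirror plane or centre of symmetry, so none is chiral.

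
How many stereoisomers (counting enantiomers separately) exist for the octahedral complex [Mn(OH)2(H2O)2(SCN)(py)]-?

In an octahedral complex each vertex has one trans partner and four cis neighbours.
The distinct arrangements are (6 in all): OH trans, H2O trans; OH cis, H2O trans; OH cis, H2O cis (3 arrangements, 2 chiral); OH trans, H2O cis.
Of these, 2 lack any improper symmetry element and so occur as enantiomeric pairs, giving 6 + 2 = 8 stereoisomers in total.

8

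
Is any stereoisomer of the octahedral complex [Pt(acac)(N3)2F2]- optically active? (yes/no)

An octahedron has six vertices in three trans pairs; every non-trans pair is cis.
Each acac is bidentate and must span two cis positions.
Systematic placement gives 3 geometric isomers: N3 cis, F trans; N3 cis, F cis (chiral); N3 trans, F cis.
One of these lacks any improper symmetry element and so occurs as an enantiomeric pair, giving 3 + 1 = 4 stereoisomers in total.

yes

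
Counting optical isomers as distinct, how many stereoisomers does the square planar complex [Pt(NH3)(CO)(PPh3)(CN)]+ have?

3

A square has two trans pairs of vertices; adjacent vertices are cis.
Systematic placement gives 3 geometric isomers: (CN/NH3 trans, CO/PPh3 trans); (CN/PPh3 trans, CO/NH3 trans); (CN/CO trans, NH3/PPh3 trans).
Each arrangement has an internal mirror plane or centre of symmetry, so none is chiral.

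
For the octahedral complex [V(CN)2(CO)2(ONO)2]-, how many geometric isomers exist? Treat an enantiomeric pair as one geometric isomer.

In an octahedral complex each vertex has one trans partner and four cis neighbours.
Systematic placement gives 5 geometric isomers: CN trans, CO trans, ONO trans; CN trans, CO cis, ONO cis; CN cis, CO cis, ONO trans; CN cis, CO cis, ONO cis (chiral); CN cis, CO trans, ONO cis.

5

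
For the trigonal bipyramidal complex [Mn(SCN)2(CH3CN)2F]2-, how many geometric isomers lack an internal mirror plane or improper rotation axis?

1

A trigonal bipyramid has two axial and three equatorial sites, which are chemically inequivalent.
Placing the ligands in turn and identifying arrangements related by rotation or reflection leaves 5 distinct geometric isomers.
One of these lacks any improper symmetry element and so occurs as an enantiomeric pair, giving 5 + 1 = 6 stereoisomers in total.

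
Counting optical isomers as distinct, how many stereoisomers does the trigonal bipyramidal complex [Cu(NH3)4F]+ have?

A trigonal bipyramid has two axial and three equatorial sites, which are chemically inequivalent.
Systematic placement gives 2 geometric isomers: F axial; F equatorial.
Each arrangement has an internal mirror plane or centre of symmetry, so none is chiral.

2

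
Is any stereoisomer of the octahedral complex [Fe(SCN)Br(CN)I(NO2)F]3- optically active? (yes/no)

The six octahedral sites form three mutually perpendicular trans pairs.
Systematic enumeration (placing each ligand type in turn and discarding arrangements equivalent by rotation or reflection) gives 15 geometric isomers.
Of these, 15 lack any improper symmetry element and so occur as enantiomeric pairs, giving 15 + 15 = 30 stereoisomers in total.

yes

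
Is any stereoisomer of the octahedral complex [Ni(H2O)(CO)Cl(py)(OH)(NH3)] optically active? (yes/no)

yes

Placing the ligands in turn and identifying arrangements related by rotation or reflection leaves 15 distinct geometric isomers.
Of these, 15 lack any improper symmetry element and so occur as enantiomeric pairs, giving 15 + 15 = 30 stereoisomers in total.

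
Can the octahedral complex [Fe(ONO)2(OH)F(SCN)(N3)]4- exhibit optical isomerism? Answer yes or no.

An octahedron has six vertices in three trans pairs; every non-trans pair is cis.
Exhaustive case analysis gives 9 geometric isomers.
Of these, 6 lack any improper symmetry element and so occur as enantiomeric pairs, giving 9 + 6 = 15 stereoisomers in total.

yes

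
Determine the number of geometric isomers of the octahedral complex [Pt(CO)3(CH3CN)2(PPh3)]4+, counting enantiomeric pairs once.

In an octahedral complex each vertex has one trans partner and four cis neighbours.
There are 3 geometric isomers: CO mer, CH3CN trans; CO fac, CH3CN cis; CO mer, CH3CN cis.

3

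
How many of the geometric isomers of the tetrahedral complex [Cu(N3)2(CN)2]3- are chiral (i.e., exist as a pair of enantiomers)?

All four vertices of a tetrahedron are equivalent and mutually adjacent, so cis/trans isomerism cannot arise.
Only one geometric arrangement is possible.

0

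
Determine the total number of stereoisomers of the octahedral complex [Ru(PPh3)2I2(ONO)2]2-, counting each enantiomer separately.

The distinct arrangements are (5 in all): PPh3 trans, I trans, ONO trans; PPh3 cis, I trans, ONO cis; PPh3 trans, I cis, ONO cis; PPh3 cis, I cis, ONO cis (chiral); PPh3 cis, I cis, ONO trans.
One of these lacks any improper symmetry element and so occurs as an enantiomeric pair, giving 5 + 1 = 6 stereoisomers in total.

6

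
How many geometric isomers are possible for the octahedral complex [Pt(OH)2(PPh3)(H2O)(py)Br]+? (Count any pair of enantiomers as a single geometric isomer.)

Systematic enumeration (placing each ligand type in turn and discarding arrangements equivalent by rotation or reflection) gives 9 geometric isomers.

9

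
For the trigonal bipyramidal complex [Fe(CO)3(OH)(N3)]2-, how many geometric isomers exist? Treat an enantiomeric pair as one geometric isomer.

4

In a trigonal bipyramid the two axial positions differ from the three equatorial ones.
Working through the distinct placements yields 4 geometric isomers: OH equatorial, N3 equatorial; OH equatorial, N3 axial; OH axial, N3 equatorial; OH axial, N3 axial.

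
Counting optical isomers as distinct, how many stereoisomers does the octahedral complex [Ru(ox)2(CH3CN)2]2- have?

The six octahedral sites form three mutually perpendicular trans pairs.
Each ox is bidentate and must span two cis positions.
The distinct arrangements are (2 in all): CH3CN trans; CH3CN cis (chiral).
One of these lacks any improper symmetry element and so occurs as an enantiomeric pair, giving 2 + 1 = 3 stereoisomers in total.

3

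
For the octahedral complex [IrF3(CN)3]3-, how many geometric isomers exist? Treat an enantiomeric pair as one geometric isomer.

2

Systematic placement gives 2 geometric isomers: F mer; F fac.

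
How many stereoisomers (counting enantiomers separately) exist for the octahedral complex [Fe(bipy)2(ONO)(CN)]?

3

Each bipy is bidentate and must span two cis positions.
The distinct arrangements are (2 in all): ONO and CN mutually trans; ONO and CN mutually cis (chiral).
One of these lacks any improper symmetry element and so occurs as an enantiomeric pair, giving 2 + 1 = 3 stereoisomers in total.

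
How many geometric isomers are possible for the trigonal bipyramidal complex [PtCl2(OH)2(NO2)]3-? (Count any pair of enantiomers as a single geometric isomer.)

5

In a trigonal bipyramid the two axial positions differ from the three equatorial ones.
Placing the ligands in turn and identifying arrangements related by rotation or reflection leaves 5 distinct geometric isomers.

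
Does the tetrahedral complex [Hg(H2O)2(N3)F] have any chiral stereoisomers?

In a tetrahedral complex all four positions are equivalent and every pair of ligands is adjacent — there is no cis/trans distinction.
Only one geometric arrangement is possible.

no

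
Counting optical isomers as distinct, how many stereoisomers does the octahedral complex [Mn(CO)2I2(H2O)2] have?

6

In an octahedral complex each vertex has one trans partner and four cis neighbours.
There are 5 geometric isomers: CO trans, I trans, H2O trans; CO trans, I cis, H2O cis; CO cis, I trans, H2O cis; CO cis, I cis, H2O cis (chiral); CO cis, I cis, H2O trans.
One of these lacks any improper symmetry element and so occurs as an enantiomeric pair, giving 5 + 1 = 6 stereoisomers in total.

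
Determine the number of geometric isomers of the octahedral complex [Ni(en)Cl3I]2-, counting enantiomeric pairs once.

2

In an octahedral complex each vertex has one trans partner and four cis neighbours.
Each en is bidentate and must span two cis positions.
There are 2 geometric isomers: Cl mer; Cl fac.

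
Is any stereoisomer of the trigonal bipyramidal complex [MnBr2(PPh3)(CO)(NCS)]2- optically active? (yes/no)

Exhaustive case analysis gives 7 geometric isomers.
Of these, 3 lack any improper symmetry element and so occur as enantiomeric pairs, giving 7 + 3 = 10 stereoisomers in total.

yes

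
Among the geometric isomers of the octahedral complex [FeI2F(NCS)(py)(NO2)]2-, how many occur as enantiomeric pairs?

An octahedron has six vertices in three trans pairs; every non-trans pair is cis.
Systematic enumeration (placing each ligand type in turn and discarding arrangements equivalent by rotation or reflection) gives 9 geometric isomers.
Of these, 6 lack any improper symmetry element and so occur as enantiomeric pairs, giving 9 + 6 = 15 stereoisomers in total.

6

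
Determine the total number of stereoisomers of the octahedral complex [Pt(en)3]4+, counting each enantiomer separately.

In an octahedral complex each vertex has one trans partner and four cis neighbours.
Each en is bidentate and must span two cis positions.
Only one geometric arrangement is possible; it has no improper symmetry element, so it exists as a pair of enantiomers (2 stereoisomers).

2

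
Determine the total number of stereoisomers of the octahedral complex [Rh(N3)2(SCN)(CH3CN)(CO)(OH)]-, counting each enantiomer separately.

In an octahedral complex each vertex has one trans partner and four cis neighbours.
Systematic enumeration (placing each ligand type in turn and discarding arrangements equivalent by rotation or reflection) gives 9 geometric isomers.
Of these, 6 lack any improper symmetry element and so occur as enantiomeric pairs, giving 9 + 6 = 15 stereoisomers in total.

15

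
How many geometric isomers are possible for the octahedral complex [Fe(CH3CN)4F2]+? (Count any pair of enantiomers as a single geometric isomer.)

The six octahedral sites form three mutually perpendicular trans pairs.
There are 2 geometric isomers: F trans; F cis.

2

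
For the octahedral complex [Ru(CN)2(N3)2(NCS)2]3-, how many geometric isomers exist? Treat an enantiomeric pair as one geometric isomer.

5

The distinct arrangements are (5 in all): CN trans, N3 trans, NCS trans; CN trans, N3 cis, NCS cis; CN cis, N3 cis, NCS trans; CN cis, N3 cis, NCS cis (chiral); CN cis, N3 trans, NCS cis.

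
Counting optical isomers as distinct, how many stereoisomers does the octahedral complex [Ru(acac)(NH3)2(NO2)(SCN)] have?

6

Each acac is bidentate and must span two cis positions.
Systematic placement gives 4 geometric isomers: NH3 trans; NH3 cis (3 arrangements, 2 chiral).
Of these, 2 lack any improper symmetry element and so occur as enantiomeric pairs, giving 4 + 2 = 6 stereoisomers in total.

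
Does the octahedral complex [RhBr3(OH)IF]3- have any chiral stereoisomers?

yes

An octahedron has six vertices in three trans pairs; every non-trans pair is cis.
Working through the distinct placements yields 4 geometric isomers: Br mer (3 arrangements); Br fac (chiral).
One of these lacks any improper symmetry element and so occurs as an enantiomeric pair, giving 4 + 1 = 5 stereoisomers in total.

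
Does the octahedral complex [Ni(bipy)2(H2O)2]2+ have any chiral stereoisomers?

yes

In an octahedral complex each vertex has one trans partner and four cis neighbours.
Each bipy is bidentate and must span two cis positions.
There are 2 geometric isomers: H2O trans; H2O cis (chiral).
One of these lacks any improper symmetry element and so occurs as an enantiomeric pair, giving 2 + 1 = 3 stereoisomers in total.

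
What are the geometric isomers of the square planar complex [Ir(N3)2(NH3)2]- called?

cis and trans

In a square planar complex each vertex has one trans partner and two cis neighbours.
The distinct arrangements are (2 in all): N3 cis; N3 trans.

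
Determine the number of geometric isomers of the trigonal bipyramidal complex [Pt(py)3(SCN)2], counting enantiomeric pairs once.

3

In a trigonal bipyramid the two axial positions differ from the three equatorial ones.
There are 3 geometric isomers: SCN both axial; SCN one axial, one equatorial; SCN both equatorial.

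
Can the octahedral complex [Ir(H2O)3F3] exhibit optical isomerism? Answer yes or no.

An octahedron has six vertices in three trans pairs; every non-trans pair is cis.
The distinct arrangements are (2 in all): H2O mer; H2O fac.
Each arrangement has an internal mirror plane or centre of symmetry, so none is chiral.

no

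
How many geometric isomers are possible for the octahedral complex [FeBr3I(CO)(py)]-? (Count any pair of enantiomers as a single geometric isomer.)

4

In an octahedral complex each vertex has one trans partner and four cis neighbours.
The distinct arrangements are (4 in all): Br mer (3 arrangements); Br fac (chiral).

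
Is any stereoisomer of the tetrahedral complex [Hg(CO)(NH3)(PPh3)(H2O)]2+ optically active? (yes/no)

In a tetrahedral complex all four positions are equivalent and every pair of ligands is adjacent — there is no cis/trans distinction.
Only one geometric arrangement is possible; it has no improper symmetry element, so it exists as a pair of enantiomers (2 stereoisomers).

yes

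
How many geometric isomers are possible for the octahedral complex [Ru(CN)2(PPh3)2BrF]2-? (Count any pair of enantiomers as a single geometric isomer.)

6

The six octahedral sites form three mutually perpendicular trans pairs.
There are 6 geometric isomers: CN cis, PPh3 trans; CN cis, PPh3 cis (3 arrangements, 2 chiral); CN trans, PPh3 trans; CN trans, PPh3 cis.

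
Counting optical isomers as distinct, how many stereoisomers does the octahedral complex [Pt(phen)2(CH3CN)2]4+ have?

An octahedron has six vertices in three trans pairs; every non-trans pair is cis.
Each phen is bidentate and must span two cis positions.
The distinct arrangements are (2 in all): CH3CN trans; CH3CN cis (chiral).
One of these lacks any improper symmetry element and so occurs as an enantiomeric pair, giving 2 + 1 = 3 stereoisomers in total.

3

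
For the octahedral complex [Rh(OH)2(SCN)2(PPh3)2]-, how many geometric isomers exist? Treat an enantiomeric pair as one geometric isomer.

5

An octahedron has six vertices in three trans pairs; every non-trans pair is cis.
Systematic placement gives 5 geometric isomers: OH trans, SCN trans, PPh3 trans; OH trans, SCN cis, PPh3 cis; OH cis, SCN trans, PPh3 cis; OH cis, SCN cis, PPh3 cis (chiral); OH cis, SCN cis, PPh3 trans.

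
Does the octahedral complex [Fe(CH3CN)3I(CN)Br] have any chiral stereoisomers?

yes

An octahedron has six vertices in three trans pairs; every non-trans pair is cis.
There are 4 geometric isomers: CH3CN mer (3 arrangements); CH3CN fac (chiral).
One of these lacks any improper symmetry element and so occurs as an enantiomeric pair, giving 4 + 1 = 5 stereoisomers in total.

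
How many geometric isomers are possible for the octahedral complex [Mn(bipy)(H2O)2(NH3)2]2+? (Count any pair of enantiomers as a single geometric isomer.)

3

In an octahedral complex each vertex has one trans partner and four cis neighbours.
Each bipy is bidentate and must span two cis positions.
Systematic placement gives 3 geometric isomers: H2O trans, NH3 cis; H2O cis, NH3 cis (chiral); H2O cis, NH3 trans.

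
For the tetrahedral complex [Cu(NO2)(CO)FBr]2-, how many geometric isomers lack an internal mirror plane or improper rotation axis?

1

In a tetrahedral complex all four positions are equivalent and every pair of ligands is adjacent — there is no cis/trans distinction.
Only one geometric arrangement is possible; it has no improper symmetry element, so it exists as a pair of enantiomers (2 stereoisomers).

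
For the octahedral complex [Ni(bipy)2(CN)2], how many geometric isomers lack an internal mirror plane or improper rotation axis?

1

The six octahedral sites form three mutually perpendicular trans pairs.
Each bipy is bidentate and must span two cis positions.
The distinct arrangements are (2 in all): CN trans; CN cis (chiral).
One of these lacks any improper symmetry element and so occurs as an enantiomeric pair, giving 2 + 1 = 3 stereoisomers in total.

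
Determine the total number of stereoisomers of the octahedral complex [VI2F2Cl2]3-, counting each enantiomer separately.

6

The distinct arrangements are (5 in all): I trans, F trans, Cl trans; I cis, F cis, Cl trans; I trans, F cis, Cl cis; I cis, F cis, Cl cis (chiral); I cis, F trans, Cl cis.
One of these lacks any improper symmetry element and so occurs as an enantiomeric pair, giving 5 + 1 = 6 stereoisomers in total.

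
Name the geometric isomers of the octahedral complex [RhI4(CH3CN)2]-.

cis and trans

The six octahedral sites form three mutually perpendicular trans pairs.
There are 2 geometric isomers: CH3CN trans; CH3CN cis.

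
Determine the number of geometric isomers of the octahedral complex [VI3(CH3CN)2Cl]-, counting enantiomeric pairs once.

Working through the distinct placements yields 3 geometric isomers: I mer, CH3CN trans; I mer, CH3CN cis; I fac, CH3CN cis.

3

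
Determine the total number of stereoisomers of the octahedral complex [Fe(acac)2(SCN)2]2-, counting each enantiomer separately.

3

Each acac is bidentate and must span two cis positions.
Systematic placement gives 2 geometric isomers: SCN trans; SCN cis (chiral).
One of these lacks any improper symmetry element and so occurs as an enantiomeric pair, giving 2 + 1 = 3 stereoisomers in total.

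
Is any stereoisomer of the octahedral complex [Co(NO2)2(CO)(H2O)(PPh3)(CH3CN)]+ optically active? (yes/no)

An octahedron has six vertices in three trans pairs; every non-trans pair is cis.
Systematic enumeration (placing each ligand type in turn and discarding arrangements equivalent by rotation or reflection) gives 9 geometric isomers.
Of these, 6 lack any improper symmetry element and so occur as enantiomeric pairs, giving 9 + 6 = 15 stereoisomers in total.

yes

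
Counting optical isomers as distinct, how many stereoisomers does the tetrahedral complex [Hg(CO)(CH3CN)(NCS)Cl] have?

All four vertices of a tetrahedron are equivalent and mutually adjacent, so cis/trans isomerism cannot arise.
Only one geometric arrangement is possible; it has no improper symmetry element, so it exists as a pair of enantiomers (2 stereoisomers).

2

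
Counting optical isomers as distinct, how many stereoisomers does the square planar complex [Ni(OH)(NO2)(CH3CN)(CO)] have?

3

A square has two trans pairs of vertices; adjacent vertices are cis.
Systematic placement gives 3 geometric isomers: (CH3CN/NO2 trans, CO/OH trans); (CH3CN/OH trans, CO/NO2 trans); (CH3CN/CO trans, NO2/OH trans).
Each arrangement has an internal mirror plane or centre of symmetry, so none is chiral.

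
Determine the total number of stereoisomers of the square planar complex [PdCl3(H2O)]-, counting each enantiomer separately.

1

In a square planar complex each vertex has one trans partner and two cis neighbours.
Only one geometric arrangement is possible.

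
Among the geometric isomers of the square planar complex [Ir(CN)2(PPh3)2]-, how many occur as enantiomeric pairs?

A square has two trans pairs of vertices; adjacent vertices are cis.
Working through the distinct placements yields 2 geometric isomers: CN cis; CN trans.
Each arrangement has an internal mirror plane or centre of symmetry, so none is chiral.

0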